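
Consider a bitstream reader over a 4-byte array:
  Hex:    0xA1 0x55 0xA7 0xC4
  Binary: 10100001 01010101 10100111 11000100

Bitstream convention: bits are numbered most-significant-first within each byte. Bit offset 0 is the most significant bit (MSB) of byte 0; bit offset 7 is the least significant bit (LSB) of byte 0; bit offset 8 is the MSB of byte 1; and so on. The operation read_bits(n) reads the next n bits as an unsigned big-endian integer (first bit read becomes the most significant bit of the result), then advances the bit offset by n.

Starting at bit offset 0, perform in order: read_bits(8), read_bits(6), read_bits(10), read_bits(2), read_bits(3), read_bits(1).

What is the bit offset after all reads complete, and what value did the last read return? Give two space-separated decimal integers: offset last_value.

Answer: 30 1

Derivation:
Read 1: bits[0:8] width=8 -> value=161 (bin 10100001); offset now 8 = byte 1 bit 0; 24 bits remain
Read 2: bits[8:14] width=6 -> value=21 (bin 010101); offset now 14 = byte 1 bit 6; 18 bits remain
Read 3: bits[14:24] width=10 -> value=423 (bin 0110100111); offset now 24 = byte 3 bit 0; 8 bits remain
Read 4: bits[24:26] width=2 -> value=3 (bin 11); offset now 26 = byte 3 bit 2; 6 bits remain
Read 5: bits[26:29] width=3 -> value=0 (bin 000); offset now 29 = byte 3 bit 5; 3 bits remain
Read 6: bits[29:30] width=1 -> value=1 (bin 1); offset now 30 = byte 3 bit 6; 2 bits remain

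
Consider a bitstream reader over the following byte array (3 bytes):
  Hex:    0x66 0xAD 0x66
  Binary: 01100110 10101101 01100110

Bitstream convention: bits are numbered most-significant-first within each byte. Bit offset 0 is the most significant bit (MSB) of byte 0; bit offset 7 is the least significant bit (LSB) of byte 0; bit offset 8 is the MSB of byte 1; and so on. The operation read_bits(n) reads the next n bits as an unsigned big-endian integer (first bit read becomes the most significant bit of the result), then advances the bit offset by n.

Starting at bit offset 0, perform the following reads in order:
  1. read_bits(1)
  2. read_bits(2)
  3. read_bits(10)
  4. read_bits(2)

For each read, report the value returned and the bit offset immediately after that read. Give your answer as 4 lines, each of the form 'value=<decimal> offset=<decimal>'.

Read 1: bits[0:1] width=1 -> value=0 (bin 0); offset now 1 = byte 0 bit 1; 23 bits remain
Read 2: bits[1:3] width=2 -> value=3 (bin 11); offset now 3 = byte 0 bit 3; 21 bits remain
Read 3: bits[3:13] width=10 -> value=213 (bin 0011010101); offset now 13 = byte 1 bit 5; 11 bits remain
Read 4: bits[13:15] width=2 -> value=2 (bin 10); offset now 15 = byte 1 bit 7; 9 bits remain

Answer: value=0 offset=1
value=3 offset=3
value=213 offset=13
value=2 offset=15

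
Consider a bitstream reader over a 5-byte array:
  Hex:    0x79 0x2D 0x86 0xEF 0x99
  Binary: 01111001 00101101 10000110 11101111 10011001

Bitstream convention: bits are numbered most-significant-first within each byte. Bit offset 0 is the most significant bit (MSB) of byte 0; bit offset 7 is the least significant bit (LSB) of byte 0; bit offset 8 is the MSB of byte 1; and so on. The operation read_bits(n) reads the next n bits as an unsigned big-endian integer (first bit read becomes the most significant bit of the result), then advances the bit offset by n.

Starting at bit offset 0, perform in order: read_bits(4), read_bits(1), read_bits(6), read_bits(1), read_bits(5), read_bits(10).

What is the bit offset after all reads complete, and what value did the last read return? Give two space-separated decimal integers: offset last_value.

Answer: 27 55

Derivation:
Read 1: bits[0:4] width=4 -> value=7 (bin 0111); offset now 4 = byte 0 bit 4; 36 bits remain
Read 2: bits[4:5] width=1 -> value=1 (bin 1); offset now 5 = byte 0 bit 5; 35 bits remain
Read 3: bits[5:11] width=6 -> value=9 (bin 001001); offset now 11 = byte 1 bit 3; 29 bits remain
Read 4: bits[11:12] width=1 -> value=0 (bin 0); offset now 12 = byte 1 bit 4; 28 bits remain
Read 5: bits[12:17] width=5 -> value=27 (bin 11011); offset now 17 = byte 2 bit 1; 23 bits remain
Read 6: bits[17:27] width=10 -> value=55 (bin 0000110111); offset now 27 = byte 3 bit 3; 13 bits remain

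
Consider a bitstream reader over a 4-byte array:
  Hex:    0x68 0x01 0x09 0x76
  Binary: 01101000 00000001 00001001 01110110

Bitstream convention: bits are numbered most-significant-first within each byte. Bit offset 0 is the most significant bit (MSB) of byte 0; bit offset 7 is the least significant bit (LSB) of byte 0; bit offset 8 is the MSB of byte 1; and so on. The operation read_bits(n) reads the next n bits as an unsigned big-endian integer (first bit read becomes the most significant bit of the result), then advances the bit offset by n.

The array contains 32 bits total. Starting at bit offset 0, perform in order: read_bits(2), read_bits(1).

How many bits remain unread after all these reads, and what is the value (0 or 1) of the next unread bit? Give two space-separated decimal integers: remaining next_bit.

Read 1: bits[0:2] width=2 -> value=1 (bin 01); offset now 2 = byte 0 bit 2; 30 bits remain
Read 2: bits[2:3] width=1 -> value=1 (bin 1); offset now 3 = byte 0 bit 3; 29 bits remain

Answer: 29 0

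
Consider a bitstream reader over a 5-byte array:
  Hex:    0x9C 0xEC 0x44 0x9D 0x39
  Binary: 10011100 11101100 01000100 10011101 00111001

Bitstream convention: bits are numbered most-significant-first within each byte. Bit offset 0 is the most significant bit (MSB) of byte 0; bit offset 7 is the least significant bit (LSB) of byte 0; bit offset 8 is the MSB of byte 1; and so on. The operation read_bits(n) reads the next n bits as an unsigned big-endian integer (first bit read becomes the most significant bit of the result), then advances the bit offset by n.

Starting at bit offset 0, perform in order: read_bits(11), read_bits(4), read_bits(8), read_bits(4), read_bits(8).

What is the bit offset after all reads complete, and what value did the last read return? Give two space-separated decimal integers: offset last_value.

Answer: 35 233

Derivation:
Read 1: bits[0:11] width=11 -> value=1255 (bin 10011100111); offset now 11 = byte 1 bit 3; 29 bits remain
Read 2: bits[11:15] width=4 -> value=6 (bin 0110); offset now 15 = byte 1 bit 7; 25 bits remain
Read 3: bits[15:23] width=8 -> value=34 (bin 00100010); offset now 23 = byte 2 bit 7; 17 bits remain
Read 4: bits[23:27] width=4 -> value=4 (bin 0100); offset now 27 = byte 3 bit 3; 13 bits remain
Read 5: bits[27:35] width=8 -> value=233 (bin 11101001); offset now 35 = byte 4 bit 3; 5 bits remain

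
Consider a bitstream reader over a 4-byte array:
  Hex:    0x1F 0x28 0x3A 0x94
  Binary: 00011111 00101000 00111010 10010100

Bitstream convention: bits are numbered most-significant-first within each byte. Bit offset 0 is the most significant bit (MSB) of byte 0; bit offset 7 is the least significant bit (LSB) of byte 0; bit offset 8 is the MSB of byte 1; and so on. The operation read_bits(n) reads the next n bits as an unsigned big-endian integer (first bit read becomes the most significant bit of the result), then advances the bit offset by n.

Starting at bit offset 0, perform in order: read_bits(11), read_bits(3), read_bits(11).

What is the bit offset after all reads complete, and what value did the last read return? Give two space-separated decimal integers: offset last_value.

Answer: 25 117

Derivation:
Read 1: bits[0:11] width=11 -> value=249 (bin 00011111001); offset now 11 = byte 1 bit 3; 21 bits remain
Read 2: bits[11:14] width=3 -> value=2 (bin 010); offset now 14 = byte 1 bit 6; 18 bits remain
Read 3: bits[14:25] width=11 -> value=117 (bin 00001110101); offset now 25 = byte 3 bit 1; 7 bits remain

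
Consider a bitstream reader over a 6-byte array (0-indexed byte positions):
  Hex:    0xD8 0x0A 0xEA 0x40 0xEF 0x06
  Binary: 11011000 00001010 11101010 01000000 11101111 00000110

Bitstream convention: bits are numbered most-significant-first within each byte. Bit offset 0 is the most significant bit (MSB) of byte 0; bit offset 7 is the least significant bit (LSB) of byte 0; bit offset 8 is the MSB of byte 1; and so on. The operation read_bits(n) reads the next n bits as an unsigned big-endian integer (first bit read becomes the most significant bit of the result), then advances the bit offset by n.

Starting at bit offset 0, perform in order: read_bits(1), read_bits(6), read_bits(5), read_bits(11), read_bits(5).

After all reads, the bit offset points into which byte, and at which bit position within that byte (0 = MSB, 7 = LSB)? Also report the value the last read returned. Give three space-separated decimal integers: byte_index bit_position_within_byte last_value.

Read 1: bits[0:1] width=1 -> value=1 (bin 1); offset now 1 = byte 0 bit 1; 47 bits remain
Read 2: bits[1:7] width=6 -> value=44 (bin 101100); offset now 7 = byte 0 bit 7; 41 bits remain
Read 3: bits[7:12] width=5 -> value=0 (bin 00000); offset now 12 = byte 1 bit 4; 36 bits remain
Read 4: bits[12:23] width=11 -> value=1397 (bin 10101110101); offset now 23 = byte 2 bit 7; 25 bits remain
Read 5: bits[23:28] width=5 -> value=4 (bin 00100); offset now 28 = byte 3 bit 4; 20 bits remain

Answer: 3 4 4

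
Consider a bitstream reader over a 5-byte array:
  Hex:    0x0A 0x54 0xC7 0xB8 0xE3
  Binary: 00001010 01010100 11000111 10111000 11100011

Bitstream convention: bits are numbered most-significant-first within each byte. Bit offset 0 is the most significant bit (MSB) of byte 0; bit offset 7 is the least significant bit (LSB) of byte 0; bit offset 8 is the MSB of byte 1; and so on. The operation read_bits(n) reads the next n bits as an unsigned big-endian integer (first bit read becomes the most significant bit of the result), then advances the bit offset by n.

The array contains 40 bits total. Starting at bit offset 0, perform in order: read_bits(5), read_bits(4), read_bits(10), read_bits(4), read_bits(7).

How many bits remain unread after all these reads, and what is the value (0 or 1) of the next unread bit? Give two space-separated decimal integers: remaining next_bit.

Read 1: bits[0:5] width=5 -> value=1 (bin 00001); offset now 5 = byte 0 bit 5; 35 bits remain
Read 2: bits[5:9] width=4 -> value=4 (bin 0100); offset now 9 = byte 1 bit 1; 31 bits remain
Read 3: bits[9:19] width=10 -> value=678 (bin 1010100110); offset now 19 = byte 2 bit 3; 21 bits remain
Read 4: bits[19:23] width=4 -> value=3 (bin 0011); offset now 23 = byte 2 bit 7; 17 bits remain
Read 5: bits[23:30] width=7 -> value=110 (bin 1101110); offset now 30 = byte 3 bit 6; 10 bits remain

Answer: 10 0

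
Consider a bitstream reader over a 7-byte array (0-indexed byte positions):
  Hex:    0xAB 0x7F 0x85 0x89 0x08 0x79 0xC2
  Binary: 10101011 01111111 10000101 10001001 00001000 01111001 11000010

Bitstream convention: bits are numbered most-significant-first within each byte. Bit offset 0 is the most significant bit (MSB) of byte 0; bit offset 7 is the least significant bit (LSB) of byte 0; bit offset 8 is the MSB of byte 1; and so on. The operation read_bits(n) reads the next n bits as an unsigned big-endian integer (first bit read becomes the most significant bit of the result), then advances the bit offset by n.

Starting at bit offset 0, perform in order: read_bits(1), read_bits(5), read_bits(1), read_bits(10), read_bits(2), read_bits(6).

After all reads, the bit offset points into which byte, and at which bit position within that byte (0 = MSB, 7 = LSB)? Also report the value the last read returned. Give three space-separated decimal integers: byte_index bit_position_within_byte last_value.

Read 1: bits[0:1] width=1 -> value=1 (bin 1); offset now 1 = byte 0 bit 1; 55 bits remain
Read 2: bits[1:6] width=5 -> value=10 (bin 01010); offset now 6 = byte 0 bit 6; 50 bits remain
Read 3: bits[6:7] width=1 -> value=1 (bin 1); offset now 7 = byte 0 bit 7; 49 bits remain
Read 4: bits[7:17] width=10 -> value=767 (bin 1011111111); offset now 17 = byte 2 bit 1; 39 bits remain
Read 5: bits[17:19] width=2 -> value=0 (bin 00); offset now 19 = byte 2 bit 3; 37 bits remain
Read 6: bits[19:25] width=6 -> value=11 (bin 001011); offset now 25 = byte 3 bit 1; 31 bits remain

Answer: 3 1 11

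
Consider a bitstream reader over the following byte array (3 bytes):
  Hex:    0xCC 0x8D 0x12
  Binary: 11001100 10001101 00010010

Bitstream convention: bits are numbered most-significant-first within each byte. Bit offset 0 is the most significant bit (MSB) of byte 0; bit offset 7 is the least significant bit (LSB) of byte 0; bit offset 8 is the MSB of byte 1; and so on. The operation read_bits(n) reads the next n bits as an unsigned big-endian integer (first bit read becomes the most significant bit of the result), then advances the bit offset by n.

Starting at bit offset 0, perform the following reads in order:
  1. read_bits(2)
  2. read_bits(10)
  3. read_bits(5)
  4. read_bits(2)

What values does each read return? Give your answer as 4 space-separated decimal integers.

Read 1: bits[0:2] width=2 -> value=3 (bin 11); offset now 2 = byte 0 bit 2; 22 bits remain
Read 2: bits[2:12] width=10 -> value=200 (bin 0011001000); offset now 12 = byte 1 bit 4; 12 bits remain
Read 3: bits[12:17] width=5 -> value=26 (bin 11010); offset now 17 = byte 2 bit 1; 7 bits remain
Read 4: bits[17:19] width=2 -> value=0 (bin 00); offset now 19 = byte 2 bit 3; 5 bits remain

Answer: 3 200 26 0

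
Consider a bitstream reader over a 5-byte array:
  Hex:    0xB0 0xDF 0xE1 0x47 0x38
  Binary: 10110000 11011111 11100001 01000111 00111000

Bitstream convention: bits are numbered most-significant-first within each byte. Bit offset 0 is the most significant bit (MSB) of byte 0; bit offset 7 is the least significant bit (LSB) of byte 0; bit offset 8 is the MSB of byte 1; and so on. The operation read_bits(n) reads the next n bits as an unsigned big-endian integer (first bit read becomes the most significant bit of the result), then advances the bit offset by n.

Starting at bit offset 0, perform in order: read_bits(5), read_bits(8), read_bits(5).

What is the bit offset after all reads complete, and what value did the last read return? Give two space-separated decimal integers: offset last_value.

Answer: 18 31

Derivation:
Read 1: bits[0:5] width=5 -> value=22 (bin 10110); offset now 5 = byte 0 bit 5; 35 bits remain
Read 2: bits[5:13] width=8 -> value=27 (bin 00011011); offset now 13 = byte 1 bit 5; 27 bits remain
Read 3: bits[13:18] width=5 -> value=31 (bin 11111); offset now 18 = byte 2 bit 2; 22 bits remain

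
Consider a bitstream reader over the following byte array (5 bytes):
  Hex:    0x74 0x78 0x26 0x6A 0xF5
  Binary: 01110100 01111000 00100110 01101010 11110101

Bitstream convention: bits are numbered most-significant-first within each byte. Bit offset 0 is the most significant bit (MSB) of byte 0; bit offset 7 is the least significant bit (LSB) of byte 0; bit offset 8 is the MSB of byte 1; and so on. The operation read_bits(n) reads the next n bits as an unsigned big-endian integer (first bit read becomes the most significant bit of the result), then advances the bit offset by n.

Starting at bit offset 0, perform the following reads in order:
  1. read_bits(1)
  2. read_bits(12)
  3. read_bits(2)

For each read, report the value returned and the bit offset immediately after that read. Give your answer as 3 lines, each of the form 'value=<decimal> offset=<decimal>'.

Read 1: bits[0:1] width=1 -> value=0 (bin 0); offset now 1 = byte 0 bit 1; 39 bits remain
Read 2: bits[1:13] width=12 -> value=3727 (bin 111010001111); offset now 13 = byte 1 bit 5; 27 bits remain
Read 3: bits[13:15] width=2 -> value=0 (bin 00); offset now 15 = byte 1 bit 7; 25 bits remain

Answer: value=0 offset=1
value=3727 offset=13
value=0 offset=15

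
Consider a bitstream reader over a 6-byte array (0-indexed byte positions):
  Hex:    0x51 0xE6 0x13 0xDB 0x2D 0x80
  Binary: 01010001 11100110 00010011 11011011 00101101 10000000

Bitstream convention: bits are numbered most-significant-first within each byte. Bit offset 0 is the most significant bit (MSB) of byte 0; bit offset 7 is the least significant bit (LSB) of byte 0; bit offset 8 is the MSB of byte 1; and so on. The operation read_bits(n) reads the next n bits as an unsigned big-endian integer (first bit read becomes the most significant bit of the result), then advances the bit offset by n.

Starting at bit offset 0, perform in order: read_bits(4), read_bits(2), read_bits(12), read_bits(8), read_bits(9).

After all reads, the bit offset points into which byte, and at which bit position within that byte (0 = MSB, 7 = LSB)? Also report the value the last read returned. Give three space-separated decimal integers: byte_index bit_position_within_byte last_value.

Read 1: bits[0:4] width=4 -> value=5 (bin 0101); offset now 4 = byte 0 bit 4; 44 bits remain
Read 2: bits[4:6] width=2 -> value=0 (bin 00); offset now 6 = byte 0 bit 6; 42 bits remain
Read 3: bits[6:18] width=12 -> value=1944 (bin 011110011000); offset now 18 = byte 2 bit 2; 30 bits remain
Read 4: bits[18:26] width=8 -> value=79 (bin 01001111); offset now 26 = byte 3 bit 2; 22 bits remain
Read 5: bits[26:35] width=9 -> value=217 (bin 011011001); offset now 35 = byte 4 bit 3; 13 bits remain

Answer: 4 3 217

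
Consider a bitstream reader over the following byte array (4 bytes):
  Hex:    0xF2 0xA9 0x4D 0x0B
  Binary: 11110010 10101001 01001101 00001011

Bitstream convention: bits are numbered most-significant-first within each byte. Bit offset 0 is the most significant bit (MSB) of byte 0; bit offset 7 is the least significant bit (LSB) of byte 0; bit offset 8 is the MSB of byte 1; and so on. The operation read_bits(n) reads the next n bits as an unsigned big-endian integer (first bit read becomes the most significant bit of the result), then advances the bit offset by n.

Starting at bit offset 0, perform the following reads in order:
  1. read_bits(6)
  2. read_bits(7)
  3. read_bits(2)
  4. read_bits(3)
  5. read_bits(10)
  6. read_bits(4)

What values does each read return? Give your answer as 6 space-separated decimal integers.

Read 1: bits[0:6] width=6 -> value=60 (bin 111100); offset now 6 = byte 0 bit 6; 26 bits remain
Read 2: bits[6:13] width=7 -> value=85 (bin 1010101); offset now 13 = byte 1 bit 5; 19 bits remain
Read 3: bits[13:15] width=2 -> value=0 (bin 00); offset now 15 = byte 1 bit 7; 17 bits remain
Read 4: bits[15:18] width=3 -> value=5 (bin 101); offset now 18 = byte 2 bit 2; 14 bits remain
Read 5: bits[18:28] width=10 -> value=208 (bin 0011010000); offset now 28 = byte 3 bit 4; 4 bits remain
Read 6: bits[28:32] width=4 -> value=11 (bin 1011); offset now 32 = byte 4 bit 0; 0 bits remain

Answer: 60 85 0 5 208 11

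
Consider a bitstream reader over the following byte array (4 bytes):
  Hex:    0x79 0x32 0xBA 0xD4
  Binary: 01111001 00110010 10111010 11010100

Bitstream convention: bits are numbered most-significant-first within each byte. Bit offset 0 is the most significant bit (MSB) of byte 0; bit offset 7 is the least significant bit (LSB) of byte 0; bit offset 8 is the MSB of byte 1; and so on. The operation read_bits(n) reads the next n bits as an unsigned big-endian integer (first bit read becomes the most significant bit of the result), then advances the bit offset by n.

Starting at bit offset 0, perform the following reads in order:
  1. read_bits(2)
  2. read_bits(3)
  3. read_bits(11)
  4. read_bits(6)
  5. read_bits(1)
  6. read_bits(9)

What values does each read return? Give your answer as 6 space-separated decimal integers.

Read 1: bits[0:2] width=2 -> value=1 (bin 01); offset now 2 = byte 0 bit 2; 30 bits remain
Read 2: bits[2:5] width=3 -> value=7 (bin 111); offset now 5 = byte 0 bit 5; 27 bits remain
Read 3: bits[5:16] width=11 -> value=306 (bin 00100110010); offset now 16 = byte 2 bit 0; 16 bits remain
Read 4: bits[16:22] width=6 -> value=46 (bin 101110); offset now 22 = byte 2 bit 6; 10 bits remain
Read 5: bits[22:23] width=1 -> value=1 (bin 1); offset now 23 = byte 2 bit 7; 9 bits remain
Read 6: bits[23:32] width=9 -> value=212 (bin 011010100); offset now 32 = byte 4 bit 0; 0 bits remain

Answer: 1 7 306 46 1 212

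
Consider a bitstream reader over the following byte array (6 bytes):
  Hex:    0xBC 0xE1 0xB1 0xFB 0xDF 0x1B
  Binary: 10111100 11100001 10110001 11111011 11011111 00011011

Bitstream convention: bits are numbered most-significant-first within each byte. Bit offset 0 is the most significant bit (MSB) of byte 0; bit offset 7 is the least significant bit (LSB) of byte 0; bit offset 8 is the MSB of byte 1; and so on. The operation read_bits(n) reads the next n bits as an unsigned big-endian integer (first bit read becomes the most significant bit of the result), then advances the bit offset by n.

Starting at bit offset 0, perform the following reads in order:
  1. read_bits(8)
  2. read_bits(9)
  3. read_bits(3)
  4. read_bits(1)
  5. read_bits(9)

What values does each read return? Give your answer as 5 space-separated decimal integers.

Answer: 188 451 3 0 126

Derivation:
Read 1: bits[0:8] width=8 -> value=188 (bin 10111100); offset now 8 = byte 1 bit 0; 40 bits remain
Read 2: bits[8:17] width=9 -> value=451 (bin 111000011); offset now 17 = byte 2 bit 1; 31 bits remain
Read 3: bits[17:20] width=3 -> value=3 (bin 011); offset now 20 = byte 2 bit 4; 28 bits remain
Read 4: bits[20:21] width=1 -> value=0 (bin 0); offset now 21 = byte 2 bit 5; 27 bits remain
Read 5: bits[21:30] width=9 -> value=126 (bin 001111110); offset now 30 = byte 3 bit 6; 18 bits remain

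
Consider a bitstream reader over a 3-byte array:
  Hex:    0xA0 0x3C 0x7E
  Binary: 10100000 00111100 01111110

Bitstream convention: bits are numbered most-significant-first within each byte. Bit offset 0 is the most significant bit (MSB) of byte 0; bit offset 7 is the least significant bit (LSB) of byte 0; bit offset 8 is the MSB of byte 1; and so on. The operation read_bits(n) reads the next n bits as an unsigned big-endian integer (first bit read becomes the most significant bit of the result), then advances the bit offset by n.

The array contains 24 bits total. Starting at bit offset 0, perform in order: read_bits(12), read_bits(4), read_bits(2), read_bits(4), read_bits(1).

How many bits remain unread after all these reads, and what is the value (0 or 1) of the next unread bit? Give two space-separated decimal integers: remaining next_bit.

Answer: 1 0

Derivation:
Read 1: bits[0:12] width=12 -> value=2563 (bin 101000000011); offset now 12 = byte 1 bit 4; 12 bits remain
Read 2: bits[12:16] width=4 -> value=12 (bin 1100); offset now 16 = byte 2 bit 0; 8 bits remain
Read 3: bits[16:18] width=2 -> value=1 (bin 01); offset now 18 = byte 2 bit 2; 6 bits remain
Read 4: bits[18:22] width=4 -> value=15 (bin 1111); offset now 22 = byte 2 bit 6; 2 bits remain
Read 5: bits[22:23] width=1 -> value=1 (bin 1); offset now 23 = byte 2 bit 7; 1 bits remain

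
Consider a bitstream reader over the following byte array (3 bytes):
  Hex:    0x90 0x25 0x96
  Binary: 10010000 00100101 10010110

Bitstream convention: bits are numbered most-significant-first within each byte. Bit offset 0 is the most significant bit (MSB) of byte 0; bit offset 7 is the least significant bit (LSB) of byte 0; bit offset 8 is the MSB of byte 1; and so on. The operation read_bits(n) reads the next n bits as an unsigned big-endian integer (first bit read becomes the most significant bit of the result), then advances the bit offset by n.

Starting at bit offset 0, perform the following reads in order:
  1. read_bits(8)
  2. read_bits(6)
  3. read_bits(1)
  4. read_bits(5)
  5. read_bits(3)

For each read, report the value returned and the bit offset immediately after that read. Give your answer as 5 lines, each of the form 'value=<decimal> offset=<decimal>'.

Read 1: bits[0:8] width=8 -> value=144 (bin 10010000); offset now 8 = byte 1 bit 0; 16 bits remain
Read 2: bits[8:14] width=6 -> value=9 (bin 001001); offset now 14 = byte 1 bit 6; 10 bits remain
Read 3: bits[14:15] width=1 -> value=0 (bin 0); offset now 15 = byte 1 bit 7; 9 bits remain
Read 4: bits[15:20] width=5 -> value=25 (bin 11001); offset now 20 = byte 2 bit 4; 4 bits remain
Read 5: bits[20:23] width=3 -> value=3 (bin 011); offset now 23 = byte 2 bit 7; 1 bits remain

Answer: value=144 offset=8
value=9 offset=14
value=0 offset=15
value=25 offset=20
value=3 offset=23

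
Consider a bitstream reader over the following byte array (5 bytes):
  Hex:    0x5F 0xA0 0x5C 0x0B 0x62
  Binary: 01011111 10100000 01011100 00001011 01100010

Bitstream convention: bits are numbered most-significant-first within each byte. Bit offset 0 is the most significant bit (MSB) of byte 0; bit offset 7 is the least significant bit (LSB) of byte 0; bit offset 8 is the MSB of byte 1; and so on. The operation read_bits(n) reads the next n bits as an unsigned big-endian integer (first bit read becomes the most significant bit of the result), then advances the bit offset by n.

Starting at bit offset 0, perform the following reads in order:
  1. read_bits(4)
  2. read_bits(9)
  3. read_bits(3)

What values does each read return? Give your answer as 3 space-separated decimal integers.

Answer: 5 500 0

Derivation:
Read 1: bits[0:4] width=4 -> value=5 (bin 0101); offset now 4 = byte 0 bit 4; 36 bits remain
Read 2: bits[4:13] width=9 -> value=500 (bin 111110100); offset now 13 = byte 1 bit 5; 27 bits remain
Read 3: bits[13:16] width=3 -> value=0 (bin 000); offset now 16 = byte 2 bit 0; 24 bits remain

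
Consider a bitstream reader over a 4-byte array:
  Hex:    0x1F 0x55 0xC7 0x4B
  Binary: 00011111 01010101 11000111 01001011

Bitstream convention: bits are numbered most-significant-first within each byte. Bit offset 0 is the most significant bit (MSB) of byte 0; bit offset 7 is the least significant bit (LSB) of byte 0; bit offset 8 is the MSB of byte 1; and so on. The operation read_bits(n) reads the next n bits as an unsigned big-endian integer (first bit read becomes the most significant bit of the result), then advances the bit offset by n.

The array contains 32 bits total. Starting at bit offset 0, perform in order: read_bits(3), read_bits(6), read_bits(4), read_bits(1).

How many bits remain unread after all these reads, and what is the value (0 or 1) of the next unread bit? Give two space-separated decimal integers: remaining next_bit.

Answer: 18 0

Derivation:
Read 1: bits[0:3] width=3 -> value=0 (bin 000); offset now 3 = byte 0 bit 3; 29 bits remain
Read 2: bits[3:9] width=6 -> value=62 (bin 111110); offset now 9 = byte 1 bit 1; 23 bits remain
Read 3: bits[9:13] width=4 -> value=10 (bin 1010); offset now 13 = byte 1 bit 5; 19 bits remain
Read 4: bits[13:14] width=1 -> value=1 (bin 1); offset now 14 = byte 1 bit 6; 18 bits remain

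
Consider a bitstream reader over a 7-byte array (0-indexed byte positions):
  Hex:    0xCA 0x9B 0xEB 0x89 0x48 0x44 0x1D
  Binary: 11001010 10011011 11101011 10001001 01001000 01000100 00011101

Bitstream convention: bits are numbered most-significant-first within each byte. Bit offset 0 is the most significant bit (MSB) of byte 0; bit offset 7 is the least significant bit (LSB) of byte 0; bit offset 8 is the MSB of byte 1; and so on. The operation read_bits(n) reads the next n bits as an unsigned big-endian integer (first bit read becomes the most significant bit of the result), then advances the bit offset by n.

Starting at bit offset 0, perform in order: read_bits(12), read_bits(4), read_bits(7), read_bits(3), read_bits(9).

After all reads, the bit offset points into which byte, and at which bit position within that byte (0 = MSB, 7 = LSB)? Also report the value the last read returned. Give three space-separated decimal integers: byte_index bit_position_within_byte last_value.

Answer: 4 3 74

Derivation:
Read 1: bits[0:12] width=12 -> value=3241 (bin 110010101001); offset now 12 = byte 1 bit 4; 44 bits remain
Read 2: bits[12:16] width=4 -> value=11 (bin 1011); offset now 16 = byte 2 bit 0; 40 bits remain
Read 3: bits[16:23] width=7 -> value=117 (bin 1110101); offset now 23 = byte 2 bit 7; 33 bits remain
Read 4: bits[23:26] width=3 -> value=6 (bin 110); offset now 26 = byte 3 bit 2; 30 bits remain
Read 5: bits[26:35] width=9 -> value=74 (bin 001001010); offset now 35 = byte 4 bit 3; 21 bits remain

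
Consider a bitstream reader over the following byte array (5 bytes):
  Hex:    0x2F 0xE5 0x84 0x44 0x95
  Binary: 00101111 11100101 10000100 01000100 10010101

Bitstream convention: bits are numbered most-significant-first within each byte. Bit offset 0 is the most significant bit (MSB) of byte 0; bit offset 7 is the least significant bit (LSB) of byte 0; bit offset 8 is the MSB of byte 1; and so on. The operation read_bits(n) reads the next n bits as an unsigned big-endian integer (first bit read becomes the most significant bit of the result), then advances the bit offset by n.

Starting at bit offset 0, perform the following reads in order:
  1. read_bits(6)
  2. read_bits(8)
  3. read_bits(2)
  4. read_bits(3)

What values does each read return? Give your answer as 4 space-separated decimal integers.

Read 1: bits[0:6] width=6 -> value=11 (bin 001011); offset now 6 = byte 0 bit 6; 34 bits remain
Read 2: bits[6:14] width=8 -> value=249 (bin 11111001); offset now 14 = byte 1 bit 6; 26 bits remain
Read 3: bits[14:16] width=2 -> value=1 (bin 01); offset now 16 = byte 2 bit 0; 24 bits remain
Read 4: bits[16:19] width=3 -> value=4 (bin 100); offset now 19 = byte 2 bit 3; 21 bits remain

Answer: 11 249 1 4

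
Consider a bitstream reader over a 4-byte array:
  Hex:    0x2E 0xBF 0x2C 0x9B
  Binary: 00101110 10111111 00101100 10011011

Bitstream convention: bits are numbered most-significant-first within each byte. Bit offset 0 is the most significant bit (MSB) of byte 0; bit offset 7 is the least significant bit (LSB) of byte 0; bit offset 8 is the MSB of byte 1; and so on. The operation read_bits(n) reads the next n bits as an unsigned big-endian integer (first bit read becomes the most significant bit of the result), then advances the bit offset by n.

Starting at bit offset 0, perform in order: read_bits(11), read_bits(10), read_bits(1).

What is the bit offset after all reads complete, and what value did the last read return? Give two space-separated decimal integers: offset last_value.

Answer: 22 1

Derivation:
Read 1: bits[0:11] width=11 -> value=373 (bin 00101110101); offset now 11 = byte 1 bit 3; 21 bits remain
Read 2: bits[11:21] width=10 -> value=997 (bin 1111100101); offset now 21 = byte 2 bit 5; 11 bits remain
Read 3: bits[21:22] width=1 -> value=1 (bin 1); offset now 22 = byte 2 bit 6; 10 bits remain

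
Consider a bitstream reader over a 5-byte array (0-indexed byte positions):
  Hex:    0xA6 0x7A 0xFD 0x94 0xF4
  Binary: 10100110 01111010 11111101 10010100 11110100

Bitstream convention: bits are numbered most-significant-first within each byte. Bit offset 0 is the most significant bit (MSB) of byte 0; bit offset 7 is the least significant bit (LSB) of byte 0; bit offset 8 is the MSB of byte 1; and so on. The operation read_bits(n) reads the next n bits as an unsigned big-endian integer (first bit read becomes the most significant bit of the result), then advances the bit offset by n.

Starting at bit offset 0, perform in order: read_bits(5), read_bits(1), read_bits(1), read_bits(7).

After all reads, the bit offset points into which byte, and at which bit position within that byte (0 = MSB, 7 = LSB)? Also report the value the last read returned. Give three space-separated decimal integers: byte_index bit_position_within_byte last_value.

Answer: 1 6 30

Derivation:
Read 1: bits[0:5] width=5 -> value=20 (bin 10100); offset now 5 = byte 0 bit 5; 35 bits remain
Read 2: bits[5:6] width=1 -> value=1 (bin 1); offset now 6 = byte 0 bit 6; 34 bits remain
Read 3: bits[6:7] width=1 -> value=1 (bin 1); offset now 7 = byte 0 bit 7; 33 bits remain
Read 4: bits[7:14] width=7 -> value=30 (bin 0011110); offset now 14 = byte 1 bit 6; 26 bits remain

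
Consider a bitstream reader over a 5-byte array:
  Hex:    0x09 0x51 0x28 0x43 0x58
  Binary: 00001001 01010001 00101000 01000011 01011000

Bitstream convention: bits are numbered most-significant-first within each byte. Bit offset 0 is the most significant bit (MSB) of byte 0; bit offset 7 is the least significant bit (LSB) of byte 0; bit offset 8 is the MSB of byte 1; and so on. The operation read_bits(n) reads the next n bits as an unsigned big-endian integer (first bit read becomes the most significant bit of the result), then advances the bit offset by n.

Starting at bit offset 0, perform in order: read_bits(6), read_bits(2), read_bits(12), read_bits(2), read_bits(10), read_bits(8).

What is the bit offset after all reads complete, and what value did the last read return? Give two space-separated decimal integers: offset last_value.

Read 1: bits[0:6] width=6 -> value=2 (bin 000010); offset now 6 = byte 0 bit 6; 34 bits remain
Read 2: bits[6:8] width=2 -> value=1 (bin 01); offset now 8 = byte 1 bit 0; 32 bits remain
Read 3: bits[8:20] width=12 -> value=1298 (bin 010100010010); offset now 20 = byte 2 bit 4; 20 bits remain
Read 4: bits[20:22] width=2 -> value=2 (bin 10); offset now 22 = byte 2 bit 6; 18 bits remain
Read 5: bits[22:32] width=10 -> value=67 (bin 0001000011); offset now 32 = byte 4 bit 0; 8 bits remain
Read 6: bits[32:40] width=8 -> value=88 (bin 01011000); offset now 40 = byte 5 bit 0; 0 bits remain

Answer: 40 88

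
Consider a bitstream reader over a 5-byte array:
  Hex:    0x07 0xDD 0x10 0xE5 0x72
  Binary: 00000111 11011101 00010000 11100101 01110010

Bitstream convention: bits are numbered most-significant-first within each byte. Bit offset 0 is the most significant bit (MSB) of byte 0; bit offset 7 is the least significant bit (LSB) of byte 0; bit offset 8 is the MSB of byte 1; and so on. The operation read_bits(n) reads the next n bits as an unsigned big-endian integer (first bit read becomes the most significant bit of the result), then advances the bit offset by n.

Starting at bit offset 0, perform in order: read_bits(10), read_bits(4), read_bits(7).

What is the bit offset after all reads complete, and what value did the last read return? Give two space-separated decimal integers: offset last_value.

Answer: 21 34

Derivation:
Read 1: bits[0:10] width=10 -> value=31 (bin 0000011111); offset now 10 = byte 1 bit 2; 30 bits remain
Read 2: bits[10:14] width=4 -> value=7 (bin 0111); offset now 14 = byte 1 bit 6; 26 bits remain
Read 3: bits[14:21] width=7 -> value=34 (bin 0100010); offset now 21 = byte 2 bit 5; 19 bits remain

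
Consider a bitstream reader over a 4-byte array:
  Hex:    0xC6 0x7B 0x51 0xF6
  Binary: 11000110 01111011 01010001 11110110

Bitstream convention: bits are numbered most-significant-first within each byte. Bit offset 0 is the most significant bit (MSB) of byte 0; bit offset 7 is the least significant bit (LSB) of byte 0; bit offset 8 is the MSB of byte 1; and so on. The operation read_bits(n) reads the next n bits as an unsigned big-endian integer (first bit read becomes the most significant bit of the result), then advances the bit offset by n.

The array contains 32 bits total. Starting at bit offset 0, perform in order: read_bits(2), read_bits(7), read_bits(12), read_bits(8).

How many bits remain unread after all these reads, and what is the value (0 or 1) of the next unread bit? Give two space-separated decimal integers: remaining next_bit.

Answer: 3 1

Derivation:
Read 1: bits[0:2] width=2 -> value=3 (bin 11); offset now 2 = byte 0 bit 2; 30 bits remain
Read 2: bits[2:9] width=7 -> value=12 (bin 0001100); offset now 9 = byte 1 bit 1; 23 bits remain
Read 3: bits[9:21] width=12 -> value=3946 (bin 111101101010); offset now 21 = byte 2 bit 5; 11 bits remain
Read 4: bits[21:29] width=8 -> value=62 (bin 00111110); offset now 29 = byte 3 bit 5; 3 bits remain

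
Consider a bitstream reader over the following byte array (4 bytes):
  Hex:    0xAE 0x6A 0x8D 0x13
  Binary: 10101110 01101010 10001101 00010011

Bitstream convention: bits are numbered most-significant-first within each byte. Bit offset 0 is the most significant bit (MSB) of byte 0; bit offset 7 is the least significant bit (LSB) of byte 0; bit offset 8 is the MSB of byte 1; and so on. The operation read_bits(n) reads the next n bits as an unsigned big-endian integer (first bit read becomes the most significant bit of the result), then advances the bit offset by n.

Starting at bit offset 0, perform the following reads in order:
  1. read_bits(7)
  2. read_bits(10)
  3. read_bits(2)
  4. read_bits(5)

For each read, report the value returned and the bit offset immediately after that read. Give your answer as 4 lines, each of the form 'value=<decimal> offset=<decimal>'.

Answer: value=87 offset=7
value=213 offset=17
value=0 offset=19
value=13 offset=24

Derivation:
Read 1: bits[0:7] width=7 -> value=87 (bin 1010111); offset now 7 = byte 0 bit 7; 25 bits remain
Read 2: bits[7:17] width=10 -> value=213 (bin 0011010101); offset now 17 = byte 2 bit 1; 15 bits remain
Read 3: bits[17:19] width=2 -> value=0 (bin 00); offset now 19 = byte 2 bit 3; 13 bits remain
Read 4: bits[19:24] width=5 -> value=13 (bin 01101); offset now 24 = byte 3 bit 0; 8 bits remain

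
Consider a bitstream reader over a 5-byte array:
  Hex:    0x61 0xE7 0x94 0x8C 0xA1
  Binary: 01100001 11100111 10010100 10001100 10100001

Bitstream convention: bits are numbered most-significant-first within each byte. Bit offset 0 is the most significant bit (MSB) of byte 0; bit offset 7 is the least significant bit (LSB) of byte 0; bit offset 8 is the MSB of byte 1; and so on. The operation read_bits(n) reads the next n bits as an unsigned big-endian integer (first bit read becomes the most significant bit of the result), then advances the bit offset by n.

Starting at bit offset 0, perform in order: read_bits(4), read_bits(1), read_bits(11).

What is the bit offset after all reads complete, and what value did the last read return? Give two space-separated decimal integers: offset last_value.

Answer: 16 487

Derivation:
Read 1: bits[0:4] width=4 -> value=6 (bin 0110); offset now 4 = byte 0 bit 4; 36 bits remain
Read 2: bits[4:5] width=1 -> value=0 (bin 0); offset now 5 = byte 0 bit 5; 35 bits remain
Read 3: bits[5:16] width=11 -> value=487 (bin 00111100111); offset now 16 = byte 2 bit 0; 24 bits remain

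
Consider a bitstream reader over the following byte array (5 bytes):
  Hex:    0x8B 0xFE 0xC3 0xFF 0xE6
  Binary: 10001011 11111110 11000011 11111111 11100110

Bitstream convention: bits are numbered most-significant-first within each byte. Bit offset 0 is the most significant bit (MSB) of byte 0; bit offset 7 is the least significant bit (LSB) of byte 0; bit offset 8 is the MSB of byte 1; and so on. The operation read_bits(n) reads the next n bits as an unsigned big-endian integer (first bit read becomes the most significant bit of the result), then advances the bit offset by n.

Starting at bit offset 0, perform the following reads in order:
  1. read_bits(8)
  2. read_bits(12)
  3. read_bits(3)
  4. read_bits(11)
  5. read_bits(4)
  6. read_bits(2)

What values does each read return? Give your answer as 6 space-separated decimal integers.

Read 1: bits[0:8] width=8 -> value=139 (bin 10001011); offset now 8 = byte 1 bit 0; 32 bits remain
Read 2: bits[8:20] width=12 -> value=4076 (bin 111111101100); offset now 20 = byte 2 bit 4; 20 bits remain
Read 3: bits[20:23] width=3 -> value=1 (bin 001); offset now 23 = byte 2 bit 7; 17 bits remain
Read 4: bits[23:34] width=11 -> value=2047 (bin 11111111111); offset now 34 = byte 4 bit 2; 6 bits remain
Read 5: bits[34:38] width=4 -> value=9 (bin 1001); offset now 38 = byte 4 bit 6; 2 bits remain
Read 6: bits[38:40] width=2 -> value=2 (bin 10); offset now 40 = byte 5 bit 0; 0 bits remain

Answer: 139 4076 1 2047 9 2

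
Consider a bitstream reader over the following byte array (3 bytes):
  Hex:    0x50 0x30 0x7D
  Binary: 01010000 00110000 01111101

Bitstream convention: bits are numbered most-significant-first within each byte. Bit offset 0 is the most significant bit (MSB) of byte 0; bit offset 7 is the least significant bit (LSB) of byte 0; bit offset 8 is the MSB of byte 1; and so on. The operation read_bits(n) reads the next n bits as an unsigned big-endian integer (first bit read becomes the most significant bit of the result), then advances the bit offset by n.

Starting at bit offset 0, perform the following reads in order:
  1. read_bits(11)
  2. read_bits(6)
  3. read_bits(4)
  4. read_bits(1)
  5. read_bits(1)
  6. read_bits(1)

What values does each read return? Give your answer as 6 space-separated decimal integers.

Answer: 641 32 15 1 0 1

Derivation:
Read 1: bits[0:11] width=11 -> value=641 (bin 01010000001); offset now 11 = byte 1 bit 3; 13 bits remain
Read 2: bits[11:17] width=6 -> value=32 (bin 100000); offset now 17 = byte 2 bit 1; 7 bits remain
Read 3: bits[17:21] width=4 -> value=15 (bin 1111); offset now 21 = byte 2 bit 5; 3 bits remain
Read 4: bits[21:22] width=1 -> value=1 (bin 1); offset now 22 = byte 2 bit 6; 2 bits remain
Read 5: bits[22:23] width=1 -> value=0 (bin 0); offset now 23 = byte 2 bit 7; 1 bits remain
Read 6: bits[23:24] width=1 -> value=1 (bin 1); offset now 24 = byte 3 bit 0; 0 bits remain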